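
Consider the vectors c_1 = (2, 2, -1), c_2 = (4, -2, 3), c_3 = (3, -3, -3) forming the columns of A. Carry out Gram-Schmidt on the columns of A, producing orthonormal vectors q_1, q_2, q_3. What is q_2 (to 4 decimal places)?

q_2 = (0.7029, -0.4134, 0.5788)

c_1 = (2, 2, -1); ‖c_1‖ = 3.0000, so q_1 = (0.6667, 0.6667, -0.3333).
q_1·c_2 = 0.6667·4 + 0.6667·(-2) + (-0.3333)·3 = 0.3333.
u_2 = c_2 − 0.3333·q_1 = (3.7778, -2.2222, 3.1111).
‖u_2‖ = 5.3748, so q_2 = (0.7029, -0.4134, 0.5788).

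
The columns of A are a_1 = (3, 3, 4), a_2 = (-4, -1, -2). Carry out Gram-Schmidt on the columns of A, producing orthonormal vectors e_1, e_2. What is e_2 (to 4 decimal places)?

e_1 = a_1/‖a_1‖ = (3, 3, 4)/5.8310 = (0.5145, 0.5145, 0.6860).
r_{12} = e_1·a_2 = -3.9445.
u_2 = a_2 + 3.9445·e_1 = (-1.9706, 1.0294, 0.7059).
‖u_2‖ = 2.3326, so e_2 = (-0.8448, 0.4413, 0.3026).

e_2 = (-0.8448, 0.4413, 0.3026)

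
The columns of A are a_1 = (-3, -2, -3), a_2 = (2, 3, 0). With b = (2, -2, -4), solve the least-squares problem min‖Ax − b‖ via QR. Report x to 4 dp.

a_1 = (-3, -2, -3); ‖a_1‖ = 4.6904, so e_1 = (-0.6396, -0.4264, -0.6396).
e_1·a_2 = (-0.6396)·2 + (-0.4264)·3 + (-0.6396)·0 = -2.5584.
u_2 = a_2 + 2.5584·e_1 = (0.3636, 1.9091, -1.6364).
‖u_2‖ = 2.5406, so e_2 = (0.1431, 0.7514, -0.6441).
Qᵀb = (2.1320, 1.3597).
Back-substitute: x_2 = 1.3597/2.5406 = 0.5352.
x_1 = (2.1320 + 2.5584·0.5352)/4.6904 = 0.7465.

x = (0.7465, 0.5352)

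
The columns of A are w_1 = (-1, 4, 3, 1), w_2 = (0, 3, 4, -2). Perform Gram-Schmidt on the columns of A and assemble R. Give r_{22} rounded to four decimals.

r_{22} = 3.3278

w_1 = (-1, 4, 3, 1); ‖w_1‖ = 5.1962, so e_1 = (-0.1925, 0.7698, 0.5774, 0.1925).
e_1·w_2 = (-0.1925)·0 + 0.7698·3 + 0.5774·4 + 0.1925·(-2) = 4.2339.
u_2 = w_2 − 4.2339·e_1 = (0.8148, -0.2593, 1.5556, -2.8148).
r_{22} = ‖u_2‖ = 3.3278.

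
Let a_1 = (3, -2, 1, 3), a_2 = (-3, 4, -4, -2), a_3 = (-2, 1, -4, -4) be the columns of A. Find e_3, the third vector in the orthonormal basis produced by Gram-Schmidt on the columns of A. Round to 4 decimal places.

e_1 = a_1/‖a_1‖ = (3, -2, 1, 3)/4.7958 = (0.6255, -0.4170, 0.2085, 0.6255).
r_{12} = e_1·a_2 = -5.6299.
u_2 = a_2 + 5.6299·e_1 = (0.5217, 1.6522, -2.8261, 1.5217).
‖u_2‖ = 3.6475, so e_2 = (0.1430, 0.4530, -0.7748, 0.4172).
r_{13} = e_1·a_3 = -5.0043; r_{23} = e_2·a_3 = 1.5973.
u_3 = a_3 + 5.0043·e_1 − 1.5973·e_2 = (0.9020, -1.8105, -1.7190, -1.5359).
‖u_3‖ = 3.0668, so e_3 = (0.2941, -0.5903, -0.5605, -0.5008).

e_3 = (0.2941, -0.5903, -0.5605, -0.5008)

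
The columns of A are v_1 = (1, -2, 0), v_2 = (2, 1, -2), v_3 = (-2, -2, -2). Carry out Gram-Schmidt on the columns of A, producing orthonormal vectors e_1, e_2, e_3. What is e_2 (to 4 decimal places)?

e_2 = (0.6667, 0.3333, -0.6667)

e_1 = v_1/‖v_1‖ = (1, -2, 0)/2.2361 = (0.4472, -0.8944, 0.0000).
r_{12} = e_1·v_2 = 0.0000.
u_2 = v_2 + 0.0000·e_1 = (2.0000, 1.0000, -2.0000).
‖u_2‖ = 3.0000, so e_2 = (0.6667, 0.3333, -0.6667).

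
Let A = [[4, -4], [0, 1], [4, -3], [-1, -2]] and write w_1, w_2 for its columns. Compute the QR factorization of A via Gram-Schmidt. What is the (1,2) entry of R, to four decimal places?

r_{12} = -4.5260

w_1 = (4, 0, 4, -1); ‖w_1‖ = 5.7446, so e_1 = (0.6963, 0.0000, 0.6963, -0.1741).
r_{12} = e_1·w_2 = -4.5260.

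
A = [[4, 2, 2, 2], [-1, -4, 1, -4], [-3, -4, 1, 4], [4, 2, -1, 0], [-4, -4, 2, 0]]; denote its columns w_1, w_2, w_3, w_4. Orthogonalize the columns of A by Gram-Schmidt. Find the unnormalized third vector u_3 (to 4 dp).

w_1 = (4, -1, -3, 4, -4); ‖w_1‖ = 7.6158, so e_1 = (0.5252, -0.1313, -0.3939, 0.5252, -0.5252).
e_1·w_2 = 0.5252·2 + (-0.1313)·(-4) + (-0.3939)·(-4) + 0.5252·2 + (-0.5252)·(-4) = 6.3027.
u_2 = w_2 − 6.3027·e_1 = (-1.3103, -3.1724, -1.5172, -1.3103, -0.6897).
‖u_2‖ = 4.0343, so e_2 = (-0.3248, -0.7864, -0.3761, -0.3248, -0.1709).
e_1·w_3 = 0.5252·2 + (-0.1313)·1 + (-0.3939)·1 + 0.5252·(-1) + (-0.5252)·2 = -1.0505; e_2·w_3 = (-0.3248)·2 + (-0.7864)·1 + (-0.3761)·1 + (-0.3248)·(-1) + (-0.1709)·2 = -1.8291.
u_3 = w_3 + 1.0505·e_1 + 1.8291·e_2 = (1.9576, -0.5763, -0.1017, -1.0424, 1.1356).

u_3 = (1.9576, -0.5763, -0.1017, -1.0424, 1.1356)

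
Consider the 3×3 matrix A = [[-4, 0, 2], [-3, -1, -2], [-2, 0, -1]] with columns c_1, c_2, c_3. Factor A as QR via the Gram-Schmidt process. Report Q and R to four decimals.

Q = [[-0.7428, 0.4983, 0.4472], [-0.5571, -0.8305, 0.0000], [-0.3714, 0.2491, -0.8944]], R = [[5.3852, 0.5571, 0.0000], [0.0000, 0.8305, 2.4083], [0.0000, 0.0000, 1.7889]]

q_1 = c_1/‖c_1‖ = (-4, -3, -2)/5.3852 = (-0.7428, -0.5571, -0.3714).
r_{12} = q_1·c_2 = 0.5571.
u_2 = c_2 − 0.5571·q_1 = (0.4138, -0.6897, 0.2069).
‖u_2‖ = 0.8305, so q_2 = (0.4983, -0.8305, 0.2491).
r_{13} = q_1·c_3 = 0.0000; r_{23} = q_2·c_3 = 2.4083.
u_3 = c_3 + 0.0000·q_1 − 2.4083·q_2 = (0.8000, 0.0000, -1.6000).
‖u_3‖ = 1.7889, so q_3 = (0.4472, 0.0000, -0.8944).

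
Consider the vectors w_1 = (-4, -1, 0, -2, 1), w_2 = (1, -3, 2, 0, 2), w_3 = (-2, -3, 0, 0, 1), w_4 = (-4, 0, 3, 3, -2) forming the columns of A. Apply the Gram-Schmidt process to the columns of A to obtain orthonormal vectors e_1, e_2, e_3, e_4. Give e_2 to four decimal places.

e_1 = w_1/‖w_1‖ = (-4, -1, 0, -2, 1)/4.6904 = (-0.8528, -0.2132, 0.0000, -0.4264, 0.2132).
r_{12} = e_1·w_2 = 0.2132.
u_2 = w_2 − 0.2132·e_1 = (1.1818, -2.9545, 2.0000, 0.0909, 1.9545).
‖u_2‖ = 4.2373, so e_2 = (0.2789, -0.6973, 0.4720, 0.0215, 0.4613).

e_2 = (0.2789, -0.6973, 0.4720, 0.0215, 0.4613)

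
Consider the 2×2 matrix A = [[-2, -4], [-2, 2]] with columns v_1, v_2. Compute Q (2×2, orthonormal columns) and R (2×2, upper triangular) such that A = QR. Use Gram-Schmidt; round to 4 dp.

v_1 = (-2, -2); ‖v_1‖ = 2.8284, so e_1 = (-0.7071, -0.7071).
e_1·v_2 = (-0.7071)·(-4) + (-0.7071)·2 = 1.4142.
u_2 = v_2 − 1.4142·e_1 = (-3.0000, 3.0000).
‖u_2‖ = 4.2426, so e_2 = (-0.7071, 0.7071).

Q = [[-0.7071, -0.7071], [-0.7071, 0.7071]], R = [[2.8284, 1.4142], [0.0000, 4.2426]]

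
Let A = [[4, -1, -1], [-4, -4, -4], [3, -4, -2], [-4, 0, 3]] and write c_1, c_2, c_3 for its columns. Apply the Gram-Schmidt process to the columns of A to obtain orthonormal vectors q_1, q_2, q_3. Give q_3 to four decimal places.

q_1 = c_1/‖c_1‖ = (4, -4, 3, -4)/7.5498 = (0.5298, -0.5298, 0.3974, -0.5298).
r_{12} = q_1·c_2 = 0.0000.
u_2 = c_2 − 0.0000·q_1 = (-1.0000, -4.0000, -4.0000, 0.0000).
‖u_2‖ = 5.7446, so q_2 = (-0.1741, -0.6963, -0.6963, 0.0000).
r_{13} = q_1·c_3 = -0.7947; r_{23} = q_2·c_3 = 4.3519.
u_3 = c_3 + 0.7947·q_1 − 4.3519·q_2 = (0.1786, -1.3907, 1.3461, 2.5789).
‖u_3‖ = 3.2294, so q_3 = (0.0553, -0.4307, 0.4168, 0.7986).

q_3 = (0.0553, -0.4307, 0.4168, 0.7986)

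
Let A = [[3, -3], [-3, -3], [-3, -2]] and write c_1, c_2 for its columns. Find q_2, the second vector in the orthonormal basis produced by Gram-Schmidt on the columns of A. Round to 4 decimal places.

q_2 = (-0.8066, -0.5133, -0.2933)

c_1 = (3, -3, -3); ‖c_1‖ = 5.1962, so q_1 = (0.5774, -0.5774, -0.5774).
q_1·c_2 = 0.5774·(-3) + (-0.5774)·(-3) + (-0.5774)·(-2) = 1.1547.
u_2 = c_2 − 1.1547·q_1 = (-3.6667, -2.3333, -1.3333).
‖u_2‖ = 4.5461, so q_2 = (-0.8066, -0.5133, -0.2933).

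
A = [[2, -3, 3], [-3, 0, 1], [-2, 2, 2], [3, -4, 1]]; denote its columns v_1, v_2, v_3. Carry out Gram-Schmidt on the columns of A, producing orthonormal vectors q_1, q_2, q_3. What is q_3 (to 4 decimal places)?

q_3 = (0.6183, -0.1783, 0.7609, -0.0832)

v_1 = (2, -3, -2, 3); ‖v_1‖ = 5.0990, so q_1 = (0.3922, -0.5883, -0.3922, 0.5883).
q_1·v_2 = 0.3922·(-3) + (-0.5883)·0 + (-0.3922)·2 + 0.5883·(-4) = -4.3146.
u_2 = v_2 + 4.3146·q_1 = (-1.3077, -2.5385, 0.3077, -1.4615).
‖u_2‖ = 3.2225, so q_2 = (-0.4058, -0.7877, 0.0955, -0.4535).
q_1·v_3 = 0.3922·3 + (-0.5883)·1 + (-0.3922)·2 + 0.5883·1 = 0.3922; q_2·v_3 = (-0.4058)·3 + (-0.7877)·1 + 0.0955·2 + (-0.4535)·1 = -2.2677.
u_3 = v_3 − 0.3922·q_1 + 2.2677·q_2 = (1.9259, -0.5556, 2.3704, -0.2593).
‖u_3‖ = 3.1151, so q_3 = (0.6183, -0.1783, 0.7609, -0.0832).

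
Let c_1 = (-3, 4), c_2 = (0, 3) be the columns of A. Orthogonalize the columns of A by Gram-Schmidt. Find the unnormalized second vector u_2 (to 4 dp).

u_2 = (1.4400, 1.0800)

c_1 = (-3, 4); ‖c_1‖ = 5.0000, so q_1 = (-0.6000, 0.8000).
q_1·c_2 = (-0.6000)·0 + 0.8000·3 = 2.4000.
u_2 = c_2 − 2.4000·q_1 = (1.4400, 1.0800).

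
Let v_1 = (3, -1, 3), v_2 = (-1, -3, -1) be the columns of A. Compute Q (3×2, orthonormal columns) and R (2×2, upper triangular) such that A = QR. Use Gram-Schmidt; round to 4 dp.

e_1 = v_1/‖v_1‖ = (3, -1, 3)/4.3589 = (0.6882, -0.2294, 0.6882).
r_{12} = e_1·v_2 = -0.6882.
u_2 = v_2 + 0.6882·e_1 = (-0.5263, -3.1579, -0.5263).
‖u_2‖ = 3.2444, so e_2 = (-0.1622, -0.9733, -0.1622).

Q = [[0.6882, -0.1622], [-0.2294, -0.9733], [0.6882, -0.1622]], R = [[4.3589, -0.6882], [0.0000, 3.2444]]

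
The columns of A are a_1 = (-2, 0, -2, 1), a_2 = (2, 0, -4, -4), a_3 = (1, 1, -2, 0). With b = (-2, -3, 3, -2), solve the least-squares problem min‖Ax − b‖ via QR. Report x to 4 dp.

e_1 = a_1/‖a_1‖ = (-2, 0, -2, 1)/3.0000 = (-0.6667, 0.0000, -0.6667, 0.3333).
r_{12} = e_1·a_2 = 0.0000.
u_2 = a_2 + 0.0000·e_1 = (2.0000, 0.0000, -4.0000, -4.0000).
‖u_2‖ = 6.0000, so e_2 = (0.3333, 0.0000, -0.6667, -0.6667).
r_{13} = e_1·a_3 = 0.6667; r_{23} = e_2·a_3 = 1.6667.
u_3 = a_3 − 0.6667·e_1 − 1.6667·e_2 = (0.8889, 1.0000, -0.4444, 0.8889).
‖u_3‖ = 1.6667, so e_3 = (0.5333, 0.6000, -0.2667, 0.5333).
Qᵀb = (-1.3333, -1.3333, -4.7333).
Back-substitute: x_3 = -4.7333/1.6667 = -2.8400.
x_2 = (-1.3333 − 1.6667·(-2.8400))/6.0000 = 0.5667.
x_1 = (-1.3333 + 0.0000·0.5667 − 0.6667·(-2.8400))/3.0000 = 0.1867.

x = (0.1867, 0.5667, -2.8400)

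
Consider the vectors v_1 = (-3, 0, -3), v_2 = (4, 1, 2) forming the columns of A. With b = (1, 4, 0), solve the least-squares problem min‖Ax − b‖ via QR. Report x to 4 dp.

x = (1.5000, 1.6667)

e_1 = v_1/‖v_1‖ = (-3, 0, -3)/4.2426 = (-0.7071, 0.0000, -0.7071).
r_{12} = e_1·v_2 = -4.2426.
u_2 = v_2 + 4.2426·e_1 = (1.0000, 1.0000, -1.0000).
‖u_2‖ = 1.7321, so e_2 = (0.5774, 0.5774, -0.5774).
Qᵀb = (-0.7071, 2.8868).
Back-substitute: x_2 = 2.8868/1.7321 = 1.6667.
x_1 = (-0.7071 + 4.2426·1.6667)/4.2426 = 1.5000.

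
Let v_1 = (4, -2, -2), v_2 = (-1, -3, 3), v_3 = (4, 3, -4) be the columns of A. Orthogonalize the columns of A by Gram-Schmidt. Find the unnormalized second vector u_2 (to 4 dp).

u_2 = (-0.3333, -3.3333, 2.6667)

v_1 = (4, -2, -2); ‖v_1‖ = 4.8990, so e_1 = (0.8165, -0.4082, -0.4082).
e_1·v_2 = 0.8165·(-1) + (-0.4082)·(-3) + (-0.4082)·3 = -0.8165.
u_2 = v_2 + 0.8165·e_1 = (-0.3333, -3.3333, 2.6667).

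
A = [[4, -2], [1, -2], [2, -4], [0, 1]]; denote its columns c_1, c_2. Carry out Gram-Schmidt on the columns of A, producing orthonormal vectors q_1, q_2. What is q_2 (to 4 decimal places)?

c_1 = (4, 1, 2, 0); ‖c_1‖ = 4.5826, so q_1 = (0.8729, 0.2182, 0.4364, 0.0000).
q_1·c_2 = 0.8729·(-2) + 0.2182·(-2) + 0.4364·(-4) + 0.0000·1 = -3.9279.
u_2 = c_2 + 3.9279·q_1 = (1.4286, -1.1429, -2.2857, 1.0000).
‖u_2‖ = 3.0938, so q_2 = (0.4618, -0.3694, -0.7388, 0.3232).

q_2 = (0.4618, -0.3694, -0.7388, 0.3232)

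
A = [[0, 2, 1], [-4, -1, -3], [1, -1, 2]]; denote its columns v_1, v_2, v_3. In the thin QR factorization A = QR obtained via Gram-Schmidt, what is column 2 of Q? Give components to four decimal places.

v_1 = (0, -4, 1); ‖v_1‖ = 4.1231, so q_1 = (0.0000, -0.9701, 0.2425).
q_1·v_2 = 0.0000·2 + (-0.9701)·(-1) + 0.2425·(-1) = 0.7276.
u_2 = v_2 − 0.7276·q_1 = (2.0000, -0.2941, -1.1765).
‖u_2‖ = 2.3389, so q_2 = (0.8551, -0.1257, -0.5030).

q_2 = (0.8551, -0.1257, -0.5030)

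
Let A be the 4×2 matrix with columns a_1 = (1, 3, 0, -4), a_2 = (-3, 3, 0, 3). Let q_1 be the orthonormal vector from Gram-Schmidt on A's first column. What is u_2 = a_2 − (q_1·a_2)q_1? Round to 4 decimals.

u_2 = (-2.7692, 3.6923, 0.0000, 2.0769)

a_1 = (1, 3, 0, -4); ‖a_1‖ = 5.0990, so q_1 = (0.1961, 0.5883, 0.0000, -0.7845).
q_1·a_2 = 0.1961·(-3) + 0.5883·3 + 0.0000·0 + (-0.7845)·3 = -1.1767.
u_2 = a_2 + 1.1767·q_1 = (-2.7692, 3.6923, 0.0000, 2.0769).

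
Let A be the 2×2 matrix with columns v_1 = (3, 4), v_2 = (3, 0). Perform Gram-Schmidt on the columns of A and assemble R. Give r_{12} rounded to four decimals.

v_1 = (3, 4); ‖v_1‖ = 5.0000, so e_1 = (0.6000, 0.8000).
r_{12} = e_1·v_2 = 1.8000.

r_{12} = 1.8000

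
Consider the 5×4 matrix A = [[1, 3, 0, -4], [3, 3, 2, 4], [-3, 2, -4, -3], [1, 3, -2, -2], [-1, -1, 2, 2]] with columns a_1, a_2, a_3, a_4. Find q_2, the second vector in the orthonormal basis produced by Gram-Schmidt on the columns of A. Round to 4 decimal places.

q_1 = a_1/‖a_1‖ = (1, 3, -3, 1, -1)/4.5826 = (0.2182, 0.6547, -0.6547, 0.2182, -0.2182).
r_{12} = q_1·a_2 = 2.1822.
u_2 = a_2 − 2.1822·q_1 = (2.5238, 1.5714, 3.4286, 2.5238, -0.5238).
‖u_2‖ = 5.2190, so q_2 = (0.4836, 0.3011, 0.6569, 0.4836, -0.1004).

q_2 = (0.4836, 0.3011, 0.6569, 0.4836, -0.1004)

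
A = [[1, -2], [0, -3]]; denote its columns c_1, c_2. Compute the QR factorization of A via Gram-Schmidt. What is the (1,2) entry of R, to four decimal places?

e_1 = c_1/‖c_1‖ = (1, 0)/1.0000 = (1.0000, 0.0000).
r_{12} = e_1·c_2 = -2.0000.

r_{12} = -2.0000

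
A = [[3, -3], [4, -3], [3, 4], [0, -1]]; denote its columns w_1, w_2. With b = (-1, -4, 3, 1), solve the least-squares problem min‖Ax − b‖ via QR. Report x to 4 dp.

w_1 = (3, 4, 3, 0); ‖w_1‖ = 5.8310, so q_1 = (0.5145, 0.6860, 0.5145, 0.0000).
q_1·w_2 = 0.5145·(-3) + 0.6860·(-3) + 0.5145·4 + 0.0000·(-1) = -1.5435.
u_2 = w_2 + 1.5435·q_1 = (-2.2059, -1.9412, 4.7941, -1.0000).
‖u_2‖ = 5.7112, so q_2 = (-0.3862, -0.3399, 0.8394, -0.1751).
Qᵀb = (-1.7150, 4.0890).
Back-substitute: x_2 = 4.0890/5.7112 = 0.7160.
x_1 = (-1.7150 + 1.5435·0.7160)/5.8310 = -0.1046.

x = (-0.1046, 0.7160)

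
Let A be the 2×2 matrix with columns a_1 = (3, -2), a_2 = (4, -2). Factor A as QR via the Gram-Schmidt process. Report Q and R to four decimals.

a_1 = (3, -2); ‖a_1‖ = 3.6056, so e_1 = (0.8321, -0.5547).
e_1·a_2 = 0.8321·4 + (-0.5547)·(-2) = 4.4376.
u_2 = a_2 − 4.4376·e_1 = (0.3077, 0.4615).
‖u_2‖ = 0.5547, so e_2 = (0.5547, 0.8321).

Q = [[0.8321, 0.5547], [-0.5547, 0.8321]], R = [[3.6056, 4.4376], [0.0000, 0.5547]]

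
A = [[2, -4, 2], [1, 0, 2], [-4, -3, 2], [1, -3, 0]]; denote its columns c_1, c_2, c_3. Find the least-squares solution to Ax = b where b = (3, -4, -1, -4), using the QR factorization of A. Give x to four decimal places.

x = (0.0560, -0.0901, -0.4291)

c_1 = (2, 1, -4, 1); ‖c_1‖ = 4.6904, so e_1 = (0.4264, 0.2132, -0.8528, 0.2132).
e_1·c_2 = 0.4264·(-4) + 0.2132·0 + (-0.8528)·(-3) + 0.2132·(-3) = 0.2132.
u_2 = c_2 − 0.2132·e_1 = (-4.0909, -0.0455, -2.8182, -3.0455).
‖u_2‖ = 5.8271, so e_2 = (-0.7021, -0.0078, -0.4836, -0.5226).
e_1·c_3 = 0.4264·2 + 0.2132·2 + (-0.8528)·2 + 0.2132·0 = -0.4264; e_2·c_3 = (-0.7021)·2 + (-0.0078)·2 + (-0.4836)·2 + (-0.5226)·0 = -2.3870.
u_3 = c_3 + 0.4264·e_1 + 2.3870·e_2 = (0.5060, 2.0723, 0.4819, -1.1566).
‖u_3‖ = 2.4740, so e_3 = (0.2045, 0.8376, 0.1948, -0.4675).
Qᵀb = (0.4264, 0.4992, -1.0617).
Back-substitute: x_3 = -1.0617/2.4740 = -0.4291.
x_2 = (0.4992 + 2.3870·(-0.4291))/5.8271 = -0.0901.
x_1 = (0.4264 − 0.2132·(-0.0901) + 0.4264·(-0.4291))/4.6904 = 0.0560.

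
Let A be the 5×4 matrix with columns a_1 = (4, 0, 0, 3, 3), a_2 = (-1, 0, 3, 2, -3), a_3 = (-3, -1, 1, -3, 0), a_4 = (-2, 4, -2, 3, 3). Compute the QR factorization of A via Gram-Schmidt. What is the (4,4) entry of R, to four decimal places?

r_{44} = 5.9637

a_1 = (4, 0, 0, 3, 3); ‖a_1‖ = 5.8310, so e_1 = (0.6860, 0.0000, 0.0000, 0.5145, 0.5145).
e_1·a_2 = 0.6860·(-1) + 0.0000·0 + 0.0000·3 + 0.5145·2 + 0.5145·(-3) = -1.2005.
u_2 = a_2 + 1.2005·e_1 = (-0.1765, 0.0000, 3.0000, 2.6176, -2.3824).
‖u_2‖ = 4.6431, so e_2 = (-0.0380, 0.0000, 0.6461, 0.5638, -0.5131).
e_1·a_3 = 0.6860·(-3) + 0.0000·(-1) + 0.0000·1 + 0.5145·(-3) + 0.5145·0 = -3.6015; e_2·a_3 = (-0.0380)·(-3) + 0.0000·(-1) + 0.6461·1 + 0.5638·(-3) + (-0.5131)·0 = -0.9312.
u_3 = a_3 + 3.6015·e_1 + 0.9312·e_2 = (-0.5648, -1.0000, 1.6016, -0.6221, 1.3752).
‖u_3‖ = 2.4824, so e_3 = (-0.2275, -0.4028, 0.6452, -0.2506, 0.5540).
e_1·a_4 = 0.6860·(-2) + 0.0000·4 + 0.0000·(-2) + 0.5145·3 + 0.5145·3 = 1.7150; e_2·a_4 = (-0.0380)·(-2) + 0.0000·4 + 0.6461·(-2) + 0.5638·3 + (-0.5131)·3 = -1.0642; e_3·a_4 = (-0.2275)·(-2) + (-0.4028)·4 + 0.6452·(-2) + (-0.2506)·3 + 0.5540·3 = -1.5366.
u_4 = a_4 − 1.7150·e_1 + 1.0642·e_2 + 1.5366·e_3 = (-3.5665, 3.3810, -0.3210, 2.3325, 2.4228).
r_{44} = ‖u_4‖ = 5.9637.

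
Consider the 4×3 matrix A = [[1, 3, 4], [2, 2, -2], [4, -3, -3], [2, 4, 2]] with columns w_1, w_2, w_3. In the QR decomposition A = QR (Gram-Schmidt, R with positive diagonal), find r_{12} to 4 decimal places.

r_{12} = 0.6000

e_1 = w_1/‖w_1‖ = (1, 2, 4, 2)/5.0000 = (0.2000, 0.4000, 0.8000, 0.4000).
r_{12} = e_1·w_2 = 0.6000.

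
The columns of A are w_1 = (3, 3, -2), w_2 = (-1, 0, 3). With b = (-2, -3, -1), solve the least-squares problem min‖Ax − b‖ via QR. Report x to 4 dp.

e_1 = w_1/‖w_1‖ = (3, 3, -2)/4.6904 = (0.6396, 0.6396, -0.4264).
r_{12} = e_1·w_2 = -1.9188.
u_2 = w_2 + 1.9188·e_1 = (0.2273, 1.2273, 2.1818).
‖u_2‖ = 2.5136, so e_2 = (0.0904, 0.4883, 0.8680).
Qᵀb = (-2.7716, -2.5136).
Back-substitute: x_2 = -2.5136/2.5136 = -1.0000.
x_1 = (-2.7716 + 1.9188·(-1.0000))/4.6904 = -1.0000.

x = (-1.0000, -1.0000)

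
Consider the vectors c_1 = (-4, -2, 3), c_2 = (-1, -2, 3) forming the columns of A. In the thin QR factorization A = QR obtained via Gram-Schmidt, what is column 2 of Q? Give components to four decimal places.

c_1 = (-4, -2, 3); ‖c_1‖ = 5.3852, so q_1 = (-0.7428, -0.3714, 0.5571).
q_1·c_2 = (-0.7428)·(-1) + (-0.3714)·(-2) + 0.5571·3 = 3.1568.
u_2 = c_2 − 3.1568·q_1 = (1.3448, -0.8276, 1.2414).
‖u_2‖ = 2.0086, so q_2 = (0.6695, -0.4120, 0.6180).

q_2 = (0.6695, -0.4120, 0.6180)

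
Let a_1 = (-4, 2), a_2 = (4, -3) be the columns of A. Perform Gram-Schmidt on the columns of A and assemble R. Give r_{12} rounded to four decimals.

r_{12} = -4.9193

a_1 = (-4, 2); ‖a_1‖ = 4.4721, so q_1 = (-0.8944, 0.4472).
r_{12} = q_1·a_2 = -4.9193.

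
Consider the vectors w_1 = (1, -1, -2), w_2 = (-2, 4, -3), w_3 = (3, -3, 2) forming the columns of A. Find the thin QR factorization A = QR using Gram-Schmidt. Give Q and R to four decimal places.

w_1 = (1, -1, -2); ‖w_1‖ = 2.4495, so q_1 = (0.4082, -0.4082, -0.8165).
q_1·w_2 = 0.4082·(-2) + (-0.4082)·4 + (-0.8165)·(-3) = 0.0000.
u_2 = w_2 − 0.0000·q_1 = (-2.0000, 4.0000, -3.0000).
‖u_2‖ = 5.3852, so q_2 = (-0.3714, 0.7428, -0.5571).
q_1·w_3 = 0.4082·3 + (-0.4082)·(-3) + (-0.8165)·2 = 0.8165; q_2·w_3 = (-0.3714)·3 + 0.7428·(-3) + (-0.5571)·2 = -4.4567.
u_3 = w_3 − 0.8165·q_1 + 4.4567·q_2 = (1.0115, 0.6437, 0.1839).
‖u_3‖ = 1.2130, so q_3 = (0.8339, 0.5307, 0.1516).

Q = [[0.4082, -0.3714, 0.8339], [-0.4082, 0.7428, 0.5307], [-0.8165, -0.5571, 0.1516]], R = [[2.4495, 0.0000, 0.8165], [0.0000, 5.3852, -4.4567], [0.0000, 0.0000, 1.2130]]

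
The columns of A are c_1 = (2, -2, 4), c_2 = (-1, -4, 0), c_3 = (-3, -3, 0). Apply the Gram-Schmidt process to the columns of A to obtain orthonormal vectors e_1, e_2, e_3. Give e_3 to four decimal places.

e_3 = (-0.8296, 0.2074, 0.5185)

e_1 = c_1/‖c_1‖ = (2, -2, 4)/4.8990 = (0.4082, -0.4082, 0.8165).
r_{12} = e_1·c_2 = 1.2247.
u_2 = c_2 − 1.2247·e_1 = (-1.5000, -3.5000, -1.0000).
‖u_2‖ = 3.9370, so e_2 = (-0.3810, -0.8890, -0.2540).
r_{13} = e_1·c_3 = 0.0000; r_{23} = e_2·c_3 = 3.8100.
u_3 = c_3 − 0.0000·e_1 − 3.8100·e_2 = (-1.5484, 0.3871, 0.9677).
‖u_3‖ = 1.8665, so e_3 = (-0.8296, 0.2074, 0.5185).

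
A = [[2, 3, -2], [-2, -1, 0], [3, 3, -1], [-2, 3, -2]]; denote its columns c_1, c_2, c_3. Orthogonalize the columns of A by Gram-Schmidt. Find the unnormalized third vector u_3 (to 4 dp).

u_3 = (-0.5353, -0.2570, 0.2912, 0.1585)

e_1 = c_1/‖c_1‖ = (2, -2, 3, -2)/4.5826 = (0.4364, -0.4364, 0.6547, -0.4364).
r_{12} = e_1·c_2 = 2.4004.
u_2 = c_2 − 2.4004·e_1 = (1.9524, 0.0476, 1.4286, 4.0476).
‖u_2‖ = 4.7157, so e_2 = (0.4140, 0.0101, 0.3029, 0.8583).
r_{13} = e_1·c_3 = -0.6547; r_{23} = e_2·c_3 = -2.8476.
u_3 = c_3 + 0.6547·e_1 + 2.8476·e_2 = (-0.5353, -0.2570, 0.2912, 0.1585).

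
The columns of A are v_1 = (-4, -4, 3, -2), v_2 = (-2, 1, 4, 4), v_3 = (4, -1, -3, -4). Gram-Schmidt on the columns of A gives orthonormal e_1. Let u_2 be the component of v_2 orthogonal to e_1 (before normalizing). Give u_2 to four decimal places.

u_2 = (-1.2889, 1.7111, 3.4667, 4.3556)

e_1 = v_1/‖v_1‖ = (-4, -4, 3, -2)/6.7082 = (-0.5963, -0.5963, 0.4472, -0.2981).
r_{12} = e_1·v_2 = 1.1926.
u_2 = v_2 − 1.1926·e_1 = (-1.2889, 1.7111, 3.4667, 4.3556).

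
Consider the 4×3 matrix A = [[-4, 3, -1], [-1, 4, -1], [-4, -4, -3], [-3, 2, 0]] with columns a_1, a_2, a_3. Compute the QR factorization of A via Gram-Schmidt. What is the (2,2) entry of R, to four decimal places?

a_1 = (-4, -1, -4, -3); ‖a_1‖ = 6.4807, so q_1 = (-0.6172, -0.1543, -0.6172, -0.4629).
q_1·a_2 = (-0.6172)·3 + (-0.1543)·4 + (-0.6172)·(-4) + (-0.4629)·2 = -0.9258.
u_2 = a_2 + 0.9258·q_1 = (2.4286, 3.8571, -4.5714, 1.5714).
r_{22} = ‖u_2‖ = 6.6440.

r_{22} = 6.6440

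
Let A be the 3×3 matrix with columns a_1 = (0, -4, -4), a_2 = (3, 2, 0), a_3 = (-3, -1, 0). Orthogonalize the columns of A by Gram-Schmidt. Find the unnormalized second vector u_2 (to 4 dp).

a_1 = (0, -4, -4); ‖a_1‖ = 5.6569, so q_1 = (0.0000, -0.7071, -0.7071).
q_1·a_2 = 0.0000·3 + (-0.7071)·2 + (-0.7071)·0 = -1.4142.
u_2 = a_2 + 1.4142·q_1 = (3.0000, 1.0000, -1.0000).

u_2 = (3.0000, 1.0000, -1.0000)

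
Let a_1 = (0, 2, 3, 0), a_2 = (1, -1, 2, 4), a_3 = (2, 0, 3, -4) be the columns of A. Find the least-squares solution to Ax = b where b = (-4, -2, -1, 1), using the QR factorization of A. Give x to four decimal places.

e_1 = a_1/‖a_1‖ = (0, 2, 3, 0)/3.6056 = (0.0000, 0.5547, 0.8321, 0.0000).
r_{12} = e_1·a_2 = 1.1094.
u_2 = a_2 − 1.1094·e_1 = (1.0000, -1.6154, 1.0769, 4.0000).
‖u_2‖ = 4.5573, so e_2 = (0.2194, -0.3545, 0.2363, 0.8777).
r_{13} = e_1·a_3 = 2.4962; r_{23} = e_2·a_3 = -2.3631.
u_3 = a_3 − 2.4962·e_1 + 2.3631·e_2 = (2.5185, -2.2222, 1.4815, -1.9259).
‖u_3‖ = 4.1455, so e_3 = (0.6075, -0.5361, 0.3574, -0.4646).
Qᵀb = (-1.9415, 0.4726, -2.1800).
Back-substitute: x_3 = -2.1800/4.1455 = -0.5259.
x_2 = (0.4726 + 2.3631·(-0.5259))/4.5573 = -0.1690.
x_1 = (-1.9415 − 1.1094·(-0.1690) − 2.4962·(-0.5259))/3.6056 = -0.1224.

x = (-0.1224, -0.1690, -0.5259)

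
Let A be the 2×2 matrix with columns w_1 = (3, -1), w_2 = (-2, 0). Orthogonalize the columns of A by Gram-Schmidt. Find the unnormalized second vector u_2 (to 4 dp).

w_1 = (3, -1); ‖w_1‖ = 3.1623, so q_1 = (0.9487, -0.3162).
q_1·w_2 = 0.9487·(-2) + (-0.3162)·0 = -1.8974.
u_2 = w_2 + 1.8974·q_1 = (-0.2000, -0.6000).

u_2 = (-0.2000, -0.6000)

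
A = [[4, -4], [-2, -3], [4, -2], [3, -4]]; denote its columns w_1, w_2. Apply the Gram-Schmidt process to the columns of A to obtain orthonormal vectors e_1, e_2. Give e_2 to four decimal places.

e_2 = (-0.2667, -0.8667, 0.1333, -0.4000)

e_1 = w_1/‖w_1‖ = (4, -2, 4, 3)/6.7082 = (0.5963, -0.2981, 0.5963, 0.4472).
r_{12} = e_1·w_2 = -4.4721.
u_2 = w_2 + 4.4721·e_1 = (-1.3333, -4.3333, 0.6667, -2.0000).
‖u_2‖ = 5.0000, so e_2 = (-0.2667, -0.8667, 0.1333, -0.4000).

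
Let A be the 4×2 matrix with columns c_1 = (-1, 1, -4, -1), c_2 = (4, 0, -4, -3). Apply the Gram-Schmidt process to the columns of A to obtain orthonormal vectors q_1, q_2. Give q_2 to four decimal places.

q_2 = (0.8870, -0.1462, -0.1560, -0.4094)

c_1 = (-1, 1, -4, -1); ‖c_1‖ = 4.3589, so q_1 = (-0.2294, 0.2294, -0.9177, -0.2294).
q_1·c_2 = (-0.2294)·4 + 0.2294·0 + (-0.9177)·(-4) + (-0.2294)·(-3) = 3.4412.
u_2 = c_2 − 3.4412·q_1 = (4.7895, -0.7895, -0.8421, -2.2105).
‖u_2‖ = 5.3998, so q_2 = (0.8870, -0.1462, -0.1560, -0.4094).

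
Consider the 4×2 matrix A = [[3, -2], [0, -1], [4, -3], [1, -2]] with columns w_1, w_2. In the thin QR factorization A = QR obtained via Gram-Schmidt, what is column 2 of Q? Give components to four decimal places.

w_1 = (3, 0, 4, 1); ‖w_1‖ = 5.0990, so q_1 = (0.5883, 0.0000, 0.7845, 0.1961).
q_1·w_2 = 0.5883·(-2) + 0.0000·(-1) + 0.7845·(-3) + 0.1961·(-2) = -3.9223.
u_2 = w_2 + 3.9223·q_1 = (0.3077, -1.0000, 0.0769, -1.2308).
‖u_2‖ = 1.6172, so q_2 = (0.1903, -0.6183, 0.0476, -0.7610).

q_2 = (0.1903, -0.6183, 0.0476, -0.7610)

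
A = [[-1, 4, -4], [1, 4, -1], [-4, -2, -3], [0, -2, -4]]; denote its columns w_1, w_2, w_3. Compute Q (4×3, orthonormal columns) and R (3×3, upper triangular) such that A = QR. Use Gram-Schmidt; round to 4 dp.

w_1 = (-1, 1, -4, 0); ‖w_1‖ = 4.2426, so q_1 = (-0.2357, 0.2357, -0.9428, 0.0000).
q_1·w_2 = (-0.2357)·4 + 0.2357·4 + (-0.9428)·(-2) + 0.0000·(-2) = 1.8856.
u_2 = w_2 − 1.8856·q_1 = (4.4444, 3.5556, -0.2222, -2.0000).
‖u_2‖ = 6.0369, so q_2 = (0.7362, 0.5890, -0.0368, -0.3313).
q_1·w_3 = (-0.2357)·(-4) + 0.2357·(-1) + (-0.9428)·(-3) + 0.0000·(-4) = 3.5355; q_2·w_3 = 0.7362·(-4) + 0.5890·(-1) + (-0.0368)·(-3) + (-0.3313)·(-4) = -2.0982.
u_3 = w_3 − 3.5355·q_1 + 2.0982·q_2 = (-1.6220, -0.5976, 0.2561, -4.6951).
‖u_3‖ = 5.0097, so q_3 = (-0.3238, -0.1193, 0.0511, -0.9372).

Q = [[-0.2357, 0.7362, -0.3238], [0.2357, 0.5890, -0.1193], [-0.9428, -0.0368, 0.0511], [0.0000, -0.3313, -0.9372]], R = [[4.2426, 1.8856, 3.5355], [0.0000, 6.0369, -2.0982], [0.0000, 0.0000, 5.0097]]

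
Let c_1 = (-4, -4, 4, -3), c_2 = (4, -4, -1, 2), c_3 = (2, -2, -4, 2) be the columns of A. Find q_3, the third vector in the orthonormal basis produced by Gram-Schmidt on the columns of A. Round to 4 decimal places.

c_1 = (-4, -4, 4, -3); ‖c_1‖ = 7.5498, so q_1 = (-0.5298, -0.5298, 0.5298, -0.3974).
q_1·c_2 = (-0.5298)·4 + (-0.5298)·(-4) + 0.5298·(-1) + (-0.3974)·2 = -1.3245.
u_2 = c_2 + 1.3245·q_1 = (3.2982, -4.7018, -0.2982, 1.4737).
‖u_2‖ = 5.9368, so q_2 = (0.5556, -0.7920, -0.0502, 0.2482).
q_1·c_3 = (-0.5298)·2 + (-0.5298)·(-2) + 0.5298·(-4) + (-0.3974)·2 = -2.9140; q_2·c_3 = 0.5556·2 + (-0.7920)·(-2) + (-0.0502)·(-4) + 0.2482·2 = 3.3925.
u_3 = c_3 + 2.9140·q_1 − 3.3925·q_2 = (-1.4286, -0.8571, -2.2857, 0.0000).
‖u_3‖ = 2.8284, so q_3 = (-0.5051, -0.3030, -0.8081, 0.0000).

q_3 = (-0.5051, -0.3030, -0.8081, 0.0000)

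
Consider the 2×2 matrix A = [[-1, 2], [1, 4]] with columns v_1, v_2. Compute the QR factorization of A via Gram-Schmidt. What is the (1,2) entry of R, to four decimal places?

r_{12} = 1.4142

v_1 = (-1, 1); ‖v_1‖ = 1.4142, so q_1 = (-0.7071, 0.7071).
r_{12} = q_1·v_2 = 1.4142.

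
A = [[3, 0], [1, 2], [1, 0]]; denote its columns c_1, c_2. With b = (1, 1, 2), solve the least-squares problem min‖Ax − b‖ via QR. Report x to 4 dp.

c_1 = (3, 1, 1); ‖c_1‖ = 3.3166, so q_1 = (0.9045, 0.3015, 0.3015).
q_1·c_2 = 0.9045·0 + 0.3015·2 + 0.3015·0 = 0.6030.
u_2 = c_2 − 0.6030·q_1 = (-0.5455, 1.8182, -0.1818).
‖u_2‖ = 1.9069, so q_2 = (-0.2860, 0.9535, -0.0953).
Qᵀb = (1.8091, 0.4767).
Back-substitute: x_2 = 0.4767/1.9069 = 0.2500.
x_1 = (1.8091 − 0.6030·0.2500)/3.3166 = 0.5000.

x = (0.5000, 0.2500)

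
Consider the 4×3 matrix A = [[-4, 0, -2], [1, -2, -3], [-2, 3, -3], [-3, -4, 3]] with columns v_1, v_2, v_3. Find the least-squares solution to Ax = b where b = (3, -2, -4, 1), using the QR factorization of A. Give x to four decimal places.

e_1 = v_1/‖v_1‖ = (-4, 1, -2, -3)/5.4772 = (-0.7303, 0.1826, -0.3651, -0.5477).
r_{12} = e_1·v_2 = 0.7303.
u_2 = v_2 − 0.7303·e_1 = (0.5333, -2.1333, 3.2667, -3.6000).
‖u_2‖ = 5.3354, so e_2 = (0.1000, -0.3998, 0.6123, -0.6747).
r_{13} = e_1·v_3 = 0.3651; r_{23} = e_2·v_3 = -2.8614.
u_3 = v_3 − 0.3651·e_1 + 2.8614·e_2 = (-1.4473, -4.2108, -1.1148, 1.2693).
‖u_3‖ = 4.7623, so e_3 = (-0.3039, -0.8842, -0.2341, 0.2665).
Qᵀb = (-1.6432, -2.0242, 2.0595).
Back-substitute: x_3 = 2.0595/4.7623 = 0.4325.
x_2 = (-2.0242 + 2.8614·0.4325)/5.3354 = -0.1475.
x_1 = (-1.6432 − 0.7303·(-0.1475) − 0.3651·0.4325)/5.4772 = -0.3092.

x = (-0.3092, -0.1475, 0.4325)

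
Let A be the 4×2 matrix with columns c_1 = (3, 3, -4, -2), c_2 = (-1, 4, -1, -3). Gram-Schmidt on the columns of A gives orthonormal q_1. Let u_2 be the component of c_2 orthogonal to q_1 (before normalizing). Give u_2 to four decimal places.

u_2 = (-2.5000, 2.5000, 1.0000, -2.0000)

q_1 = c_1/‖c_1‖ = (3, 3, -4, -2)/6.1644 = (0.4867, 0.4867, -0.6489, -0.3244).
r_{12} = q_1·c_2 = 3.0822.
u_2 = c_2 − 3.0822·q_1 = (-2.5000, 2.5000, 1.0000, -2.0000).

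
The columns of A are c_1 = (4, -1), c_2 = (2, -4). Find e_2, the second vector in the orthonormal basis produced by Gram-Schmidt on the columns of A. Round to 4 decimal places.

c_1 = (4, -1); ‖c_1‖ = 4.1231, so e_1 = (0.9701, -0.2425).
e_1·c_2 = 0.9701·2 + (-0.2425)·(-4) = 2.9104.
u_2 = c_2 − 2.9104·e_1 = (-0.8235, -3.2941).
‖u_2‖ = 3.3955, so e_2 = (-0.2425, -0.9701).

e_2 = (-0.2425, -0.9701)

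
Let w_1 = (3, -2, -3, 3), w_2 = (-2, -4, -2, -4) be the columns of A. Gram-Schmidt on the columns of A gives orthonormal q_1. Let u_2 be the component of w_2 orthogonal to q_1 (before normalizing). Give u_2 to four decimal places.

u_2 = (-1.6129, -4.2581, -2.3871, -3.6129)

q_1 = w_1/‖w_1‖ = (3, -2, -3, 3)/5.5678 = (0.5388, -0.3592, -0.5388, 0.5388).
r_{12} = q_1·w_2 = -0.7184.
u_2 = w_2 + 0.7184·q_1 = (-1.6129, -4.2581, -2.3871, -3.6129).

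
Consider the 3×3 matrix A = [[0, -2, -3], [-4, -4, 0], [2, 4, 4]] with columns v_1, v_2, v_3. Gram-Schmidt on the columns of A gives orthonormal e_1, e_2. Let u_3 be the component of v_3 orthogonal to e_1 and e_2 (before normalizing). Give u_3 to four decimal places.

v_1 = (0, -4, 2); ‖v_1‖ = 4.4721, so e_1 = (0.0000, -0.8944, 0.4472).
e_1·v_2 = 0.0000·(-2) + (-0.8944)·(-4) + 0.4472·4 = 5.3666.
u_2 = v_2 − 5.3666·e_1 = (-2.0000, 0.8000, 1.6000).
‖u_2‖ = 2.6833, so e_2 = (-0.7454, 0.2981, 0.5963).
e_1·v_3 = 0.0000·(-3) + (-0.8944)·0 + 0.4472·4 = 1.7889; e_2·v_3 = (-0.7454)·(-3) + 0.2981·0 + 0.5963·4 = 4.6212.
u_3 = v_3 − 1.7889·e_1 − 4.6212·e_2 = (0.4444, 0.2222, 0.4444).

u_3 = (0.4444, 0.2222, 0.4444)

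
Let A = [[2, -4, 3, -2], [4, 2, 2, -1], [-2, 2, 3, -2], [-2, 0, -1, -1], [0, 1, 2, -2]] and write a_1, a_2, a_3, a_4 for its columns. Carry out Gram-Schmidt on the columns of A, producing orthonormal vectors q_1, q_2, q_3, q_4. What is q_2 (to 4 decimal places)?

q_2 = (-0.7515, 0.5203, 0.3468, -0.0578, 0.2023)

a_1 = (2, 4, -2, -2, 0); ‖a_1‖ = 5.2915, so q_1 = (0.3780, 0.7559, -0.3780, -0.3780, 0.0000).
q_1·a_2 = 0.3780·(-4) + 0.7559·2 + (-0.3780)·2 + (-0.3780)·0 + 0.0000·1 = -0.7559.
u_2 = a_2 + 0.7559·q_1 = (-3.7143, 2.5714, 1.7143, -0.2857, 1.0000).
‖u_2‖ = 4.9425, so q_2 = (-0.7515, 0.5203, 0.3468, -0.0578, 0.2023).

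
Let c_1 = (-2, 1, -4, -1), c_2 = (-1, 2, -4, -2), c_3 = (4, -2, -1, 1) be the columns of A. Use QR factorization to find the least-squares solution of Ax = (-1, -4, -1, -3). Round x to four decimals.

x = (1.0366, -0.7397, 0.2190)

c_1 = (-2, 1, -4, -1); ‖c_1‖ = 4.6904, so e_1 = (-0.4264, 0.2132, -0.8528, -0.2132).
e_1·c_2 = (-0.4264)·(-1) + 0.2132·2 + (-0.8528)·(-4) + (-0.2132)·(-2) = 4.6904.
u_2 = c_2 − 4.6904·e_1 = (1.0000, 1.0000, 0.0000, -1.0000).
‖u_2‖ = 1.7321, so e_2 = (0.5774, 0.5774, 0.0000, -0.5774).
e_1·c_3 = (-0.4264)·4 + 0.2132·(-2) + (-0.8528)·(-1) + (-0.2132)·1 = -1.4924; e_2·c_3 = 0.5774·4 + 0.5774·(-2) + (0.0000)·(-1) + (-0.5774)·1 = 0.5774.
u_3 = c_3 + 1.4924·e_1 − 0.5774·e_2 = (3.0303, -2.0152, -2.2727, 1.0152).
‖u_3‖ = 4.4090, so e_3 = (0.6873, -0.4571, -0.5155, 0.2302).
Qᵀb = (1.0660, -1.1547, 0.9657).
Back-substitute: x_3 = 0.9657/4.4090 = 0.2190.
x_2 = (-1.1547 − 0.5774·0.2190)/1.7321 = -0.7397.
x_1 = (1.0660 − 4.6904·(-0.7397) + 1.4924·0.2190)/4.6904 = 1.0366.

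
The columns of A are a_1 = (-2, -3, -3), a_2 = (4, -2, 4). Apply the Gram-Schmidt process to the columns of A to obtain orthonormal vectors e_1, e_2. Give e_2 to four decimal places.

e_2 = (0.5240, -0.7510, 0.4017)

a_1 = (-2, -3, -3); ‖a_1‖ = 4.6904, so e_1 = (-0.4264, -0.6396, -0.6396).
e_1·a_2 = (-0.4264)·4 + (-0.6396)·(-2) + (-0.6396)·4 = -2.9848.
u_2 = a_2 + 2.9848·e_1 = (2.7273, -3.9091, 2.0909).
‖u_2‖ = 5.2049, so e_2 = (0.5240, -0.7510, 0.4017).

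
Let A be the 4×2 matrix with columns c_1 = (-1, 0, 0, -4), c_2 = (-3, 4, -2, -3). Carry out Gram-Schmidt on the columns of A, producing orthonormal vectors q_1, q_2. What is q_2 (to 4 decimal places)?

q_1 = c_1/‖c_1‖ = (-1, 0, 0, -4)/4.1231 = (-0.2425, 0.0000, 0.0000, -0.9701).
r_{12} = q_1·c_2 = 3.6380.
u_2 = c_2 − 3.6380·q_1 = (-2.1176, 4.0000, -2.0000, 0.5294).
‖u_2‖ = 4.9764, so q_2 = (-0.4255, 0.8038, -0.4019, 0.1064).

q_2 = (-0.4255, 0.8038, -0.4019, 0.1064)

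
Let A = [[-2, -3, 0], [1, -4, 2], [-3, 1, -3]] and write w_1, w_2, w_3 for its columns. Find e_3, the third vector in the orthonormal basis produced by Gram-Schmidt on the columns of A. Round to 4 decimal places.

e_3 = (0.5774, -0.5774, -0.5774)

w_1 = (-2, 1, -3); ‖w_1‖ = 3.7417, so e_1 = (-0.5345, 0.2673, -0.8018).
e_1·w_2 = (-0.5345)·(-3) + 0.2673·(-4) + (-0.8018)·1 = -0.2673.
u_2 = w_2 + 0.2673·e_1 = (-3.1429, -3.9286, 0.7857).
‖u_2‖ = 5.0920, so e_2 = (-0.6172, -0.7715, 0.1543).
e_1·w_3 = (-0.5345)·0 + 0.2673·2 + (-0.8018)·(-3) = 2.9399; e_2·w_3 = (-0.6172)·0 + (-0.7715)·2 + 0.1543·(-3) = -2.0059.
u_3 = w_3 − 2.9399·e_1 + 2.0059·e_2 = (0.3333, -0.3333, -0.3333).
‖u_3‖ = 0.5774, so e_3 = (0.5774, -0.5774, -0.5774).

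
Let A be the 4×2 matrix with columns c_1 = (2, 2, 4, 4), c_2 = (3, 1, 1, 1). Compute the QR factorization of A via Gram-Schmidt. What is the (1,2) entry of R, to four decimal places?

r_{12} = 2.5298

c_1 = (2, 2, 4, 4); ‖c_1‖ = 6.3246, so e_1 = (0.3162, 0.3162, 0.6325, 0.6325).
r_{12} = e_1·c_2 = 2.5298.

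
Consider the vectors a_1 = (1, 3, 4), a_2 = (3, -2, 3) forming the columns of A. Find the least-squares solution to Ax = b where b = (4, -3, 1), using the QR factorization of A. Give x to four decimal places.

a_1 = (1, 3, 4); ‖a_1‖ = 5.0990, so q_1 = (0.1961, 0.5883, 0.7845).
q_1·a_2 = 0.1961·3 + 0.5883·(-2) + 0.7845·3 = 1.7650.
u_2 = a_2 − 1.7650·q_1 = (2.6538, -3.0385, 1.6154).
‖u_2‖ = 4.3456, so q_2 = (0.6107, -0.6992, 0.3717).
Qᵀb = (-0.1961, 4.9121).
Back-substitute: x_2 = 4.9121/4.3456 = 1.1303.
x_1 = (-0.1961 − 1.7650·1.1303)/5.0990 = -0.4297.

x = (-0.4297, 1.1303)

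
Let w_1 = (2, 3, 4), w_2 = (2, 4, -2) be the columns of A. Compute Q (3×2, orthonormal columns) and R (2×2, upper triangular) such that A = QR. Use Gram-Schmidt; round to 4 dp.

Q = [[0.3714, 0.3102], [0.5571, 0.6796], [0.7428, -0.6648]], R = [[5.3852, 1.4856], [0.0000, 4.6683]]

w_1 = (2, 3, 4); ‖w_1‖ = 5.3852, so q_1 = (0.3714, 0.5571, 0.7428).
q_1·w_2 = 0.3714·2 + 0.5571·4 + 0.7428·(-2) = 1.4856.
u_2 = w_2 − 1.4856·q_1 = (1.4483, 3.1724, -3.1034).
‖u_2‖ = 4.6683, so q_2 = (0.3102, 0.6796, -0.6648).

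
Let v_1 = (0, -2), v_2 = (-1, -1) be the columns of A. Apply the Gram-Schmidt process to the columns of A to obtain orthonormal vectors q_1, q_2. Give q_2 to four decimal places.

q_2 = (-1.0000, 0.0000)

q_1 = v_1/‖v_1‖ = (0, -2)/2.0000 = (0.0000, -1.0000).
r_{12} = q_1·v_2 = 1.0000.
u_2 = v_2 − 1.0000·q_1 = (-1.0000, 0.0000).
‖u_2‖ = 1.0000, so q_2 = (-1.0000, 0.0000).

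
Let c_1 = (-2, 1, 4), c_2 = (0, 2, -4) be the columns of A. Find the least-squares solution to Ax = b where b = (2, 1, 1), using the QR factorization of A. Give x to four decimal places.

c_1 = (-2, 1, 4); ‖c_1‖ = 4.5826, so e_1 = (-0.4364, 0.2182, 0.8729).
e_1·c_2 = (-0.4364)·0 + 0.2182·2 + 0.8729·(-4) = -3.0551.
u_2 = c_2 + 3.0551·e_1 = (-1.3333, 2.6667, -1.3333).
‖u_2‖ = 3.2660, so e_2 = (-0.4082, 0.8165, -0.4082).
Qᵀb = (0.2182, -0.4082).
Back-substitute: x_2 = -0.4082/3.2660 = -0.1250.
x_1 = (0.2182 + 3.0551·(-0.1250))/4.5826 = -0.0357.

x = (-0.0357, -0.1250)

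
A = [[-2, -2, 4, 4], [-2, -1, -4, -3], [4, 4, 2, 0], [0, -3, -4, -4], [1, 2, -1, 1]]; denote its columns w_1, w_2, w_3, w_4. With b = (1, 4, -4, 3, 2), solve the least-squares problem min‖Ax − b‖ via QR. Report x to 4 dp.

x = (-0.1121, -0.4270, -1.4069, 1.1006)

q_1 = w_1/‖w_1‖ = (-2, -2, 4, 0, 1)/5.0000 = (-0.4000, -0.4000, 0.8000, 0.0000, 0.2000).
r_{12} = q_1·w_2 = 4.8000.
u_2 = w_2 − 4.8000·q_1 = (-0.0800, 0.9200, 0.1600, -3.0000, 1.0400).
‖u_2‖ = 3.3106, so q_2 = (-0.0242, 0.2779, 0.0483, -0.9062, 0.3141).
r_{13} = q_1·w_3 = 1.4000; r_{23} = q_2·w_3 = 2.1990.
u_3 = w_3 − 1.4000·q_1 − 2.1990·q_2 = (4.6131, -4.0511, 0.7737, -2.0073, -1.9708).
‖u_3‖ = 6.7974, so q_3 = (0.6787, -0.5960, 0.1138, -0.2953, -0.2899).
r_{14} = q_1·w_4 = -0.2000; r_{24} = q_2·w_4 = 3.0085; r_{34} = q_3·w_4 = 5.3939.
u_4 = w_4 + 0.2000·q_1 − 3.0085·q_2 − 5.3939·q_3 = (0.3321, -0.7014, -0.5994, 0.3191, 1.6588).
‖u_4‖ = 1.9532, so q_4 = (0.1700, -0.3591, -0.3069, 0.1634, 0.8493).
Qᵀb = (-4.8000, -1.1962, -3.6263, 2.1497).
Back-substitute: x_4 = 2.1497/1.9532 = 1.1006.
x_3 = (-3.6263 − 5.3939·1.1006)/6.7974 = -1.4069.
x_2 = (-1.1962 − 2.1990·(-1.4069) − 3.0085·1.1006)/3.3106 = -0.4270.
x_1 = (-4.8000 − 4.8000·(-0.4270) − 1.4000·(-1.4069) + 0.2000·1.1006)/5.0000 = -0.1121.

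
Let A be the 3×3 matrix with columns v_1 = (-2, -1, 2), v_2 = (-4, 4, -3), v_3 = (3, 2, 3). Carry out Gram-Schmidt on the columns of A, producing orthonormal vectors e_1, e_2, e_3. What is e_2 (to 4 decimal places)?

e_2 = (-0.6979, 0.5932, -0.4013)

e_1 = v_1/‖v_1‖ = (-2, -1, 2)/3.0000 = (-0.6667, -0.3333, 0.6667).
r_{12} = e_1·v_2 = -0.6667.
u_2 = v_2 + 0.6667·e_1 = (-4.4444, 3.7778, -2.5556).
‖u_2‖ = 6.3683, so e_2 = (-0.6979, 0.5932, -0.4013).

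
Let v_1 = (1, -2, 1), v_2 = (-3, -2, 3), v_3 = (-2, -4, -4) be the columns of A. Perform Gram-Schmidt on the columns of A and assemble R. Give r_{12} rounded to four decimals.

q_1 = v_1/‖v_1‖ = (1, -2, 1)/2.4495 = (0.4082, -0.8165, 0.4082).
r_{12} = q_1·v_2 = 1.6330.

r_{12} = 1.6330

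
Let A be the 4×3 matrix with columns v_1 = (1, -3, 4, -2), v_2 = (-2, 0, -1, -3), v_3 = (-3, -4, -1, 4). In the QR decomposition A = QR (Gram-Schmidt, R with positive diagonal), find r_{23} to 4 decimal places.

e_1 = v_1/‖v_1‖ = (1, -3, 4, -2)/5.4772 = (0.1826, -0.5477, 0.7303, -0.3651).
r_{12} = e_1·v_2 = 0.0000.
u_2 = v_2 + 0.0000·e_1 = (-2.0000, 0.0000, -1.0000, -3.0000).
‖u_2‖ = 3.7417, so e_2 = (-0.5345, 0.0000, -0.2673, -0.8018).
r_{23} = e_2·v_3 = -1.3363.

r_{23} = -1.3363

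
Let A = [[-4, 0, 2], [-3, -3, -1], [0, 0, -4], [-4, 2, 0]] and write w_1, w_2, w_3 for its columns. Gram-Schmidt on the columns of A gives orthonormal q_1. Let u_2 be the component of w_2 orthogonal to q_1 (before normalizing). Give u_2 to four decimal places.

u_2 = (0.0976, -2.9268, 0.0000, 2.0976)

w_1 = (-4, -3, 0, -4); ‖w_1‖ = 6.4031, so q_1 = (-0.6247, -0.4685, 0.0000, -0.6247).
q_1·w_2 = (-0.6247)·0 + (-0.4685)·(-3) + 0.0000·0 + (-0.6247)·2 = 0.1562.
u_2 = w_2 − 0.1562·q_1 = (0.0976, -2.9268, 0.0000, 2.0976).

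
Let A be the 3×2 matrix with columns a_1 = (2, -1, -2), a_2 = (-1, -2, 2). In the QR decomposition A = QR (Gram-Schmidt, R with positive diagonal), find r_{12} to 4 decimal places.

r_{12} = -1.3333

a_1 = (2, -1, -2); ‖a_1‖ = 3.0000, so e_1 = (0.6667, -0.3333, -0.6667).
r_{12} = e_1·a_2 = -1.3333.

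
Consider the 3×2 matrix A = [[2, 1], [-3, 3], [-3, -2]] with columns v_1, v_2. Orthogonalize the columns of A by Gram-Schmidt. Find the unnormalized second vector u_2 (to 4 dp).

q_1 = v_1/‖v_1‖ = (2, -3, -3)/4.6904 = (0.4264, -0.6396, -0.6396).
r_{12} = q_1·v_2 = -0.2132.
u_2 = v_2 + 0.2132·q_1 = (1.0909, 2.8636, -2.1364).

u_2 = (1.0909, 2.8636, -2.1364)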